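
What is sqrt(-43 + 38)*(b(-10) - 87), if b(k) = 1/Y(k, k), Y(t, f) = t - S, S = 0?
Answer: -871*I*sqrt(5)/10 ≈ -194.76*I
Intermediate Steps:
Y(t, f) = t (Y(t, f) = t - 1*0 = t + 0 = t)
b(k) = 1/k
sqrt(-43 + 38)*(b(-10) - 87) = sqrt(-43 + 38)*(1/(-10) - 87) = sqrt(-5)*(-1/10 - 87) = (I*sqrt(5))*(-871/10) = -871*I*sqrt(5)/10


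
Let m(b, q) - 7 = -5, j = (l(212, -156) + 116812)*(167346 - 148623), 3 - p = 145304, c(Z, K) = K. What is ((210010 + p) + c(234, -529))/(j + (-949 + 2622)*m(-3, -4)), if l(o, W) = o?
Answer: 32090/1095521849 ≈ 2.9292e-5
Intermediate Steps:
p = -145301 (p = 3 - 1*145304 = 3 - 145304 = -145301)
j = 2191040352 (j = (212 + 116812)*(167346 - 148623) = 117024*18723 = 2191040352)
m(b, q) = 2 (m(b, q) = 7 - 5 = 2)
((210010 + p) + c(234, -529))/(j + (-949 + 2622)*m(-3, -4)) = ((210010 - 145301) - 529)/(2191040352 + (-949 + 2622)*2) = (64709 - 529)/(2191040352 + 1673*2) = 64180/(2191040352 + 3346) = 64180/2191043698 = 64180*(1/2191043698) = 32090/1095521849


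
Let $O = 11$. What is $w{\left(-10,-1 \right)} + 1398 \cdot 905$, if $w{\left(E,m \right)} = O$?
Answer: $1265201$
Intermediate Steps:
$w{\left(E,m \right)} = 11$
$w{\left(-10,-1 \right)} + 1398 \cdot 905 = 11 + 1398 \cdot 905 = 11 + 1265190 = 1265201$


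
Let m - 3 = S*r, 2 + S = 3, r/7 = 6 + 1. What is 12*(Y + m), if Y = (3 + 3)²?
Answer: 1056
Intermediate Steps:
r = 49 (r = 7*(6 + 1) = 7*7 = 49)
S = 1 (S = -2 + 3 = 1)
Y = 36 (Y = 6² = 36)
m = 52 (m = 3 + 1*49 = 3 + 49 = 52)
12*(Y + m) = 12*(36 + 52) = 12*88 = 1056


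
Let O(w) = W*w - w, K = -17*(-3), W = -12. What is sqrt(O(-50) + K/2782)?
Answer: sqrt(5030832482)/2782 ≈ 25.495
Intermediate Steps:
K = 51
O(w) = -13*w (O(w) = -12*w - w = -13*w)
sqrt(O(-50) + K/2782) = sqrt(-13*(-50) + 51/2782) = sqrt(650 + 51*(1/2782)) = sqrt(650 + 51/2782) = sqrt(1808351/2782) = sqrt(5030832482)/2782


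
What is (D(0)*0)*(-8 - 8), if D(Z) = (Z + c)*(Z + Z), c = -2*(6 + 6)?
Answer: 0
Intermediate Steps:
c = -24 (c = -2*12 = -24)
D(Z) = 2*Z*(-24 + Z) (D(Z) = (Z - 24)*(Z + Z) = (-24 + Z)*(2*Z) = 2*Z*(-24 + Z))
(D(0)*0)*(-8 - 8) = ((2*0*(-24 + 0))*0)*(-8 - 8) = ((2*0*(-24))*0)*(-16) = (0*0)*(-16) = 0*(-16) = 0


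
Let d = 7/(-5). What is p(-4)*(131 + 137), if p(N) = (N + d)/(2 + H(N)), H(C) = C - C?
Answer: -3618/5 ≈ -723.60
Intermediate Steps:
H(C) = 0
d = -7/5 (d = 7*(-1/5) = -7/5 ≈ -1.4000)
p(N) = -7/10 + N/2 (p(N) = (N - 7/5)/(2 + 0) = (-7/5 + N)/2 = (-7/5 + N)*(1/2) = -7/10 + N/2)
p(-4)*(131 + 137) = (-7/10 + (1/2)*(-4))*(131 + 137) = (-7/10 - 2)*268 = -27/10*268 = -3618/5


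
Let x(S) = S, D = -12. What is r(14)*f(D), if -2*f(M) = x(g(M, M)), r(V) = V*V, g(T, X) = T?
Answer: 1176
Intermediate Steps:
r(V) = V**2
f(M) = -M/2
r(14)*f(D) = 14**2*(-1/2*(-12)) = 196*6 = 1176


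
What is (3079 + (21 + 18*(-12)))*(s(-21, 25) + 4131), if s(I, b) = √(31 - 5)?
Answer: 11913804 + 2884*√26 ≈ 1.1929e+7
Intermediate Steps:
s(I, b) = √26
(3079 + (21 + 18*(-12)))*(s(-21, 25) + 4131) = (3079 + (21 + 18*(-12)))*(√26 + 4131) = (3079 + (21 - 216))*(4131 + √26) = (3079 - 195)*(4131 + √26) = 2884*(4131 + √26) = 11913804 + 2884*√26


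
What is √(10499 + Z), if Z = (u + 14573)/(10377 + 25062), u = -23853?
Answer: √13185603773859/35439 ≈ 102.46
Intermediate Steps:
Z = -9280/35439 (Z = (-23853 + 14573)/(10377 + 25062) = -9280/35439 ≈ -0.26186)
√(10499 + Z) = √(10499 - 9280/35439) = √(372064781/35439) = √13185603773859/35439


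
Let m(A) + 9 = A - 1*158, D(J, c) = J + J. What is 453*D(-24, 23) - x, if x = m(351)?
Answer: -21928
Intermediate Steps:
D(J, c) = 2*J
m(A) = -167 + A (m(A) = -9 + (A - 1*158) = -9 + (A - 158) = -9 + (-158 + A) = -167 + A)
x = 184 (x = -167 + 351 = 184)
453*D(-24, 23) - x = 453*(2*(-24)) - 1*184 = 453*(-48) - 184 = -21744 - 184 = -21928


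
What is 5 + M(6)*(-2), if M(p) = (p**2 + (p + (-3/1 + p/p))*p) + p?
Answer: -127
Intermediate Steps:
M(p) = p + p**2 + p*(-2 + p) (M(p) = (p**2 + (p + (-3*1 + 1))*p) + p = (p**2 + (p + (-3 + 1))*p) + p = (p**2 + (p - 2)*p) + p = (p**2 + (-2 + p)*p) + p = (p**2 + p*(-2 + p)) + p = p + p**2 + p*(-2 + p))
5 + M(6)*(-2) = 5 + (6*(-1 + 2*6))*(-2) = 5 + (6*(-1 + 12))*(-2) = 5 + (6*11)*(-2) = 5 + 66*(-2) = 5 - 132 = -127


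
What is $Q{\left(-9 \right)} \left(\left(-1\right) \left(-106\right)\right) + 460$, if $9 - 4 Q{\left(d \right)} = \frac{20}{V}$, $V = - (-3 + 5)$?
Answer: $\frac{1927}{2} \approx 963.5$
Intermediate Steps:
$V = -2$ ($V = \left(-1\right) 2 = -2$)
$Q{\left(d \right)} = \frac{19}{4}$ ($Q{\left(d \right)} = \frac{9}{4} - \frac{20 \frac{1}{-2}}{4} = \frac{9}{4} - \frac{20 \left(- \frac{1}{2}\right)}{4} = \frac{9}{4} - - \frac{5}{2} = \frac{9}{4} + \frac{5}{2} = \frac{19}{4}$)
$Q{\left(-9 \right)} \left(\left(-1\right) \left(-106\right)\right) + 460 = \frac{19 \left(\left(-1\right) \left(-106\right)\right)}{4} + 460 = \frac{19}{4} \cdot 106 + 460 = \frac{1007}{2} + 460 = \frac{1927}{2}$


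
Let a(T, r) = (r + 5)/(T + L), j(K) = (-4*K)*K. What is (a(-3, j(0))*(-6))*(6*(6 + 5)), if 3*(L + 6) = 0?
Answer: 220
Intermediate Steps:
L = -6 (L = -6 + (1/3)*0 = -6 + 0 = -6)
j(K) = -4*K**2
a(T, r) = (5 + r)/(-6 + T) (a(T, r) = (r + 5)/(T - 6) = (5 + r)/(-6 + T))
(a(-3, j(0))*(-6))*(6*(6 + 5)) = (((5 - 4*0**2)/(-6 - 3))*(-6))*(6*(6 + 5)) = (((5 - 4*0)/(-9))*(-6))*(6*11) = (-(5 + 0)/9*(-6))*66 = (-1/9*5*(-6))*66 = -5/9*(-6)*66 = (10/3)*66 = 220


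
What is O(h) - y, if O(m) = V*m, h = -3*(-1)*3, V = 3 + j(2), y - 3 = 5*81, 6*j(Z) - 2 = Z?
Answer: -375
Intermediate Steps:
j(Z) = ⅓ + Z/6
y = 408 (y = 3 + 5*81 = 3 + 405 = 408)
V = 11/3 (V = 3 + (⅓ + (⅙)*2) = 3 + (⅓ + ⅓) = 3 + ⅔ = 11/3 ≈ 3.6667)
h = 9 (h = 3*3 = 9)
O(m) = 11*m/3
O(h) - y = (11/3)*9 - 1*408 = 33 - 408 = -375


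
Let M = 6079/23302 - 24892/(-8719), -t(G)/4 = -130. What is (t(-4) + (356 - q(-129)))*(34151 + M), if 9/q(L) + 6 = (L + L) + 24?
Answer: 486312694334388909/16253611040 ≈ 2.9920e+7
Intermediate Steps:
t(G) = 520 (t(G) = -4*(-130) = 520)
M = 633036185/203170138 (M = 6079*(1/23302) - 24892*(-1/8719) = 6079/23302 + 24892/8719 = 633036185/203170138 ≈ 3.1158)
q(L) = 9/(18 + 2*L) (q(L) = 9/(-6 + ((L + L) + 24)) = 9/(-6 + (2*L + 24)) = 9/(-6 + (24 + 2*L)) = 9/(18 + 2*L))
(t(-4) + (356 - q(-129)))*(34151 + M) = (520 + (356 - 9/(2*(9 - 129))))*(34151 + 633036185/203170138) = (520 + (356 - 9/(2*(-120))))*(6939096419023/203170138) = (520 + (356 - 9*(-1)/(2*120)))*(6939096419023/203170138) = (520 + (356 - 1*(-3/80)))*(6939096419023/203170138) = (520 + (356 + 3/80))*(6939096419023/203170138) = (520 + 28483/80)*(6939096419023/203170138) = (70083/80)*(6939096419023/203170138) = 486312694334388909/16253611040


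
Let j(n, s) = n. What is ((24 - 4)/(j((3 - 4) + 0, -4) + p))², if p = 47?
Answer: 100/529 ≈ 0.18904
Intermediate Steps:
((24 - 4)/(j((3 - 4) + 0, -4) + p))² = ((24 - 4)/(((3 - 4) + 0) + 47))² = (20/((-1 + 0) + 47))² = (20/(-1 + 47))² = (20/46)² = (20*(1/46))² = (10/23)² = 100/529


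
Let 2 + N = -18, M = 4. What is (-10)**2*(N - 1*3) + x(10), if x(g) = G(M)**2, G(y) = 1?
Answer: -2299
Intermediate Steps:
N = -20 (N = -2 - 18 = -20)
x(g) = 1 (x(g) = 1**2 = 1)
(-10)**2*(N - 1*3) + x(10) = (-10)**2*(-20 - 1*3) + 1 = 100*(-20 - 3) + 1 = 100*(-23) + 1 = -2300 + 1 = -2299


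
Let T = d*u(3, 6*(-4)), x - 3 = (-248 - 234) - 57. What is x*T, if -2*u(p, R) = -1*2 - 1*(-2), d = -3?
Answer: 0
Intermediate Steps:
x = -536 (x = 3 + ((-248 - 234) - 57) = 3 + (-482 - 57) = 3 - 539 = -536)
u(p, R) = 0 (u(p, R) = -(-1*2 - 1*(-2))/2 = -(-2 + 2)/2 = -½*0 = 0)
T = 0 (T = -3*0 = 0)
x*T = -536*0 = 0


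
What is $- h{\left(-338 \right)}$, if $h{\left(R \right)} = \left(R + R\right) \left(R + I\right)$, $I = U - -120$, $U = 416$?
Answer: $133848$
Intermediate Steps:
$I = 536$ ($I = 416 - -120 = 416 + 120 = 536$)
$h{\left(R \right)} = 2 R \left(536 + R\right)$ ($h{\left(R \right)} = \left(R + R\right) \left(R + 536\right) = 2 R \left(536 + R\right)$)
$- h{\left(-338 \right)} = - 2 \left(-338\right) \left(536 - 338\right) = - 2 \left(-338\right) 198 = \left(-1\right) \left(-133848\right) = 133848$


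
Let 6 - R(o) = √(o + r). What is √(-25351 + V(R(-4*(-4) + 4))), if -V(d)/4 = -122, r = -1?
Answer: 23*I*√47 ≈ 157.68*I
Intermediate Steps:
R(o) = 6 - √(-1 + o) (R(o) = 6 - √(o - 1) = 6 - √(-1 + o))
V(d) = 488 (V(d) = -4*(-122) = 488)
√(-25351 + V(R(-4*(-4) + 4))) = √(-25351 + 488) = √(-24863) = 23*I*√47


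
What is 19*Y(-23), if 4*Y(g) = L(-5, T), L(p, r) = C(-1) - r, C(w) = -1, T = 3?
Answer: -19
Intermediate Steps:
L(p, r) = -1 - r
Y(g) = -1 (Y(g) = (-1 - 1*3)/4 = (-1 - 3)/4 = (1/4)*(-4) = -1)
19*Y(-23) = 19*(-1) = -19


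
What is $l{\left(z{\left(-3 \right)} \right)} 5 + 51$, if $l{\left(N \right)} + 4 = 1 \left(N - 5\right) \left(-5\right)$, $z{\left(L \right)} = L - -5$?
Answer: $106$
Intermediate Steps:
$z{\left(L \right)} = 5 + L$ ($z{\left(L \right)} = L + 5 = 5 + L$)
$l{\left(N \right)} = 21 - 5 N$ ($l{\left(N \right)} = -4 + 1 \left(N - 5\right) \left(-5\right) = -4 + 1 \left(-5 + N\right) \left(-5\right) = -4 + \left(-5 + N\right) \left(-5\right) = -4 - \left(-25 + 5 N\right) = 21 - 5 N$)
$l{\left(z{\left(-3 \right)} \right)} 5 + 51 = \left(21 - 5 \left(5 - 3\right)\right) 5 + 51 = \left(21 - 10\right) 5 + 51 = 11 \cdot 5 + 51 = 55 + 51 = 106$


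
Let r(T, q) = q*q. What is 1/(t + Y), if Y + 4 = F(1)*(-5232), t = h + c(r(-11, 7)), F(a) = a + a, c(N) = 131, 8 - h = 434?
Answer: -1/10763 ≈ -9.2911e-5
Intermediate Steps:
h = -426 (h = 8 - 1*434 = 8 - 434 = -426)
r(T, q) = q²
F(a) = 2*a
t = -295 (t = -426 + 131 = -295)
Y = -10468 (Y = -4 + (2*1)*(-5232) = -4 + 2*(-5232) = -4 - 10464 = -10468)
1/(t + Y) = 1/(-295 - 10468) = 1/(-10763) = -1/10763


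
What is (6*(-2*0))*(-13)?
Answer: 0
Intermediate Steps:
(6*(-2*0))*(-13) = (6*0)*(-13) = 0*(-13) = 0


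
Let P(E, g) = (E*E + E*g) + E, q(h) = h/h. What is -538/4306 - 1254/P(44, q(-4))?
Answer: -147469/198076 ≈ -0.74451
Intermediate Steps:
q(h) = 1
P(E, g) = E + E² + E*g (P(E, g) = (E² + E*g) + E = E + E² + E*g)
-538/4306 - 1254/P(44, q(-4)) = -538/4306 - 1254*1/(44*(1 + 44 + 1)) = -538*1/4306 - 1254/(44*46) = -269/2153 - 1254/2024 = -269/2153 - 1254*1/2024 = -269/2153 - 57/92 = -147469/198076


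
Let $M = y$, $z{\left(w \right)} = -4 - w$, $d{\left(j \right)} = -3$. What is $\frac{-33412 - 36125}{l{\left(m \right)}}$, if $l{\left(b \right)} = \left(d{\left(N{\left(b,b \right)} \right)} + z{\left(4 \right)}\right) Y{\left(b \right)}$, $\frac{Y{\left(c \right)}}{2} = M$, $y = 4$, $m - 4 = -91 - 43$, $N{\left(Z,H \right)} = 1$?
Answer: $\frac{69537}{88} \approx 790.19$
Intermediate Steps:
$m = -130$ ($m = 4 - 134 = -130$)
$M = 4$
$Y{\left(c \right)} = 8$ ($Y{\left(c \right)} = 2 \cdot 4 = 8$)
$l{\left(b \right)} = -88$ ($l{\left(b \right)} = \left(-3 - 8\right) 8 = \left(-11\right) 8 = -88$)
$\frac{-33412 - 36125}{l{\left(m \right)}} = \frac{-33412 - 36125}{-88} = \left(-69537\right) \left(- \frac{1}{88}\right) = \frac{69537}{88}$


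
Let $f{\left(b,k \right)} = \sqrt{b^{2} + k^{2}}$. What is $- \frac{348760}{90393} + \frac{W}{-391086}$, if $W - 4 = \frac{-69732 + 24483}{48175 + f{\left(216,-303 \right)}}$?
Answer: $- \frac{21102120341120963143}{5469320148123606912} - \frac{15083 \sqrt{15385}}{100843357120640} \approx -3.8583$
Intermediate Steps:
$W = 4 - \frac{45249}{48175 + 3 \sqrt{15385}}$ ($W = 4 + \frac{-69732 + 24483}{48175 + \sqrt{216^{2} + \left(-303\right)^{2}}} = 4 - \frac{45249}{48175 + \sqrt{46656 + 91809}} = 4 - \frac{45249}{48175 + \sqrt{138465}} = 4 - \frac{45249}{48175 + 3 \sqrt{15385}} \approx 3.0679$)
$- \frac{348760}{90393} + \frac{W}{-391086} = - \frac{348760}{90393} + \frac{\frac{1420579613}{464138432} + \frac{135747 \sqrt{15385}}{2320692160}}{-391086} = \left(-348760\right) \frac{1}{90393} + \left(\frac{1420579613}{464138432} + \frac{135747 \sqrt{15385}}{2320692160}\right) \left(- \frac{1}{391086}\right) = - \frac{348760}{90393} - \left(\frac{1420579613}{181518042817152} + \frac{15083 \sqrt{15385}}{100843357120640}\right) = - \frac{21102120341120963143}{5469320148123606912} - \frac{15083 \sqrt{15385}}{100843357120640}$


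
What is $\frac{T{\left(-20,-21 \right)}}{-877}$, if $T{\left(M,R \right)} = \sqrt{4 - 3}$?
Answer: $- \frac{1}{877} \approx -0.0011403$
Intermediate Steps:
$T{\left(M,R \right)} = 1$ ($T{\left(M,R \right)} = \sqrt{1} = 1$)
$\frac{T{\left(-20,-21 \right)}}{-877} = 1 \frac{1}{-877} = 1 \left(- \frac{1}{877}\right) = - \frac{1}{877}$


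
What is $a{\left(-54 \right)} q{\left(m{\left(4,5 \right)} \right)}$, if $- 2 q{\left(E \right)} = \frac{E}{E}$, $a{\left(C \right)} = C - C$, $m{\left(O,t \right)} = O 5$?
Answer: $0$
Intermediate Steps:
$m{\left(O,t \right)} = 5 O$
$a{\left(C \right)} = 0$
$q{\left(E \right)} = - \frac{1}{2}$ ($q{\left(E \right)} = - \frac{E \frac{1}{E}}{2} = \left(- \frac{1}{2}\right) 1 = - \frac{1}{2}$)
$a{\left(-54 \right)} q{\left(m{\left(4,5 \right)} \right)} = 0 \left(- \frac{1}{2}\right) = 0$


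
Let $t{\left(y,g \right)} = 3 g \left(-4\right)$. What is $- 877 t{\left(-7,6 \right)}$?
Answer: $63144$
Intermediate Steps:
$t{\left(y,g \right)} = - 12 g$
$- 877 t{\left(-7,6 \right)} = - 877 \left(\left(-12\right) 6\right) = \left(-877\right) \left(-72\right) = 63144$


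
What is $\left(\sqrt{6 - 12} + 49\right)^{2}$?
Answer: $\left(49 + i \sqrt{6}\right)^{2} \approx 2395.0 + 240.05 i$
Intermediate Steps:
$\left(\sqrt{6 - 12} + 49\right)^{2} = \left(\sqrt{-6} + 49\right)^{2} = \left(i \sqrt{6} + 49\right)^{2} = \left(49 + i \sqrt{6}\right)^{2}$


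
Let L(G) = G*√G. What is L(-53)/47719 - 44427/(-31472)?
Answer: 44427/31472 - 53*I*√53/47719 ≈ 1.4116 - 0.0080858*I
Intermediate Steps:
L(G) = G^(3/2)
L(-53)/47719 - 44427/(-31472) = (-53)^(3/2)/47719 - 44427/(-31472) = -53*I*√53*(1/47719) - 44427*(-1/31472) = -53*I*√53/47719 + 44427/31472 = 44427/31472 - 53*I*√53/47719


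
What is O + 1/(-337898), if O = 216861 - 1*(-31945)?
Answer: 84071049787/337898 ≈ 2.4881e+5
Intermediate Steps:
O = 248806 (O = 216861 + 31945 = 248806)
O + 1/(-337898) = 248806 + 1/(-337898) = 248806 - 1/337898 = 84071049787/337898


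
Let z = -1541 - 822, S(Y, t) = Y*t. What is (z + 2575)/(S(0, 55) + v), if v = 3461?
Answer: 212/3461 ≈ 0.061254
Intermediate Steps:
z = -2363
(z + 2575)/(S(0, 55) + v) = (-2363 + 2575)/(0*55 + 3461) = 212/(0 + 3461) = 212/3461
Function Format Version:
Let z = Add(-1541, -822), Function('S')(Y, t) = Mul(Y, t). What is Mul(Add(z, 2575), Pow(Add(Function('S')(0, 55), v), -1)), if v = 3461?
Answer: Rational(212, 3461) ≈ 0.061254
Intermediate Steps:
z = -2363
Mul(Add(z, 2575), Pow(Add(Function('S')(0, 55), v), -1)) = Mul(Add(-2363, 2575), Pow(Add(Mul(0, 55), 3461), -1)) = Mul(212, Pow(Add(0, 3461), -1)) = Mul(212, Pow(3461, -1)) = Mul(212, Rational(1, 3461)) = Rational(212, 3461)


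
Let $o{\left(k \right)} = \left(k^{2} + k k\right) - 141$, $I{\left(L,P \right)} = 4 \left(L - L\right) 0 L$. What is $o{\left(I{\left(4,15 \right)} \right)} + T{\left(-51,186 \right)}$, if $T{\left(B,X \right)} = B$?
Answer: $-192$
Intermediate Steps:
$I{\left(L,P \right)} = 0$ ($I{\left(L,P \right)} = 4 \cdot 0 \cdot 0 = 0 \cdot 0 = 0$)
$o{\left(k \right)} = -141 + 2 k^{2}$ ($o{\left(k \right)} = \left(k^{2} + k^{2}\right) - 141 = 2 k^{2} - 141 = -141 + 2 k^{2}$)
$o{\left(I{\left(4,15 \right)} \right)} + T{\left(-51,186 \right)} = \left(-141 + 2 \cdot 0^{2}\right) - 51 = \left(-141 + 2 \cdot 0\right) - 51 = \left(-141 + 0\right) - 51 = -141 - 51 = -192$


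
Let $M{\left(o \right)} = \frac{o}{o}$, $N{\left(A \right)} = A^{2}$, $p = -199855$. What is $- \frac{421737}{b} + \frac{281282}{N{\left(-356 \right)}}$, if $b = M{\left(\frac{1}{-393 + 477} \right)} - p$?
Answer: $\frac{172914685}{1583059376} \approx 0.10923$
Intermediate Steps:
$M{\left(o \right)} = 1$
$b = 199856$ ($b = 1 - -199855 = 1 + 199855 = 199856$)
$- \frac{421737}{b} + \frac{281282}{N{\left(-356 \right)}} = - \frac{421737}{199856} + \frac{281282}{\left(-356\right)^{2}} = \left(-421737\right) \frac{1}{199856} + \frac{281282}{126736} = - \frac{421737}{199856} + 281282 \cdot \frac{1}{126736} = - \frac{421737}{199856} + \frac{140641}{63368} = \frac{172914685}{1583059376}$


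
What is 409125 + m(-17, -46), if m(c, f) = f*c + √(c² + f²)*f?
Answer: 409907 - 46*√2405 ≈ 4.0765e+5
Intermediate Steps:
m(c, f) = c*f + f*√(c² + f²)
409125 + m(-17, -46) = 409125 - 46*(-17 + √((-17)² + (-46)²)) = 409125 - 46*(-17 + √(289 + 2116)) = 409125 - 46*(-17 + √2405) = 409125 + (782 - 46*√2405) = 409907 - 46*√2405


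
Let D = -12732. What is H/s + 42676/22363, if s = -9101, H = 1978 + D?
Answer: 33099262/10711877 ≈ 3.0900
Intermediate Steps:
H = -10754 (H = 1978 - 12732 = -10754)
H/s + 42676/22363 = -10754/(-9101) + 42676/22363 = -10754*(-1/9101) + 42676*(1/22363) = 566/479 + 42676/22363 = 33099262/10711877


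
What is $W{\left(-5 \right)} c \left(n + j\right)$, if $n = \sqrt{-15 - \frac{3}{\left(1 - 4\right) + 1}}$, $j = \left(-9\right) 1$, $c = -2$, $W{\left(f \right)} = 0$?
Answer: $0$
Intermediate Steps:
$j = -9$
$n = \frac{3 i \sqrt{6}}{2}$ ($n = \sqrt{-15 - \frac{3}{-3 + 1}} = \sqrt{-15 - \frac{3}{-2}} = \sqrt{-15 - - \frac{3}{2}} = \sqrt{-15 + \frac{3}{2}} = \sqrt{- \frac{27}{2}} = \frac{3 i \sqrt{6}}{2} \approx 3.6742 i$)
$W{\left(-5 \right)} c \left(n + j\right) = 0 \left(-2\right) \left(\frac{3 i \sqrt{6}}{2} - 9\right) = 0 \left(-9 + \frac{3 i \sqrt{6}}{2}\right) = 0$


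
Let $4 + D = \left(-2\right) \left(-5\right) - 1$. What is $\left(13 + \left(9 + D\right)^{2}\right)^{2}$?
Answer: $43681$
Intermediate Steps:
$D = 5$ ($D = -4 - -9 = -4 + \left(10 - 1\right) = -4 + 9 = 5$)
$\left(13 + \left(9 + D\right)^{2}\right)^{2} = \left(13 + \left(9 + 5\right)^{2}\right)^{2} = \left(13 + 14^{2}\right)^{2} = \left(13 + 196\right)^{2} = 209^{2} = 43681$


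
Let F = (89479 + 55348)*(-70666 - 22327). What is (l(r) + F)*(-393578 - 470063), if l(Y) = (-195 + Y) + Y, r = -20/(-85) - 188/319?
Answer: 63077236127661860498/5423 ≈ 1.1631e+16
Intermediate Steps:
F = -13467897211 (F = 144827*(-92993) = -13467897211)
r = -1920/5423 (r = -20*(-1/85) - 188*1/319 = 4/17 - 188/319 = -1920/5423 ≈ -0.35405)
l(Y) = -195 + 2*Y
(l(r) + F)*(-393578 - 470063) = ((-195 + 2*(-1920/5423)) - 13467897211)*(-393578 - 470063) = ((-195 - 3840/5423) - 13467897211)*(-863641) = (-1061325/5423 - 13467897211)*(-863641) = -73036407636578/5423*(-863641) = 63077236127661860498/5423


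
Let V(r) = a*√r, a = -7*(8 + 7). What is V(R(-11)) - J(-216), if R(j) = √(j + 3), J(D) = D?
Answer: 216 - 105*2^(¾)*√I ≈ 91.133 - 124.87*I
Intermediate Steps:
a = -105 (a = -7*15 = -105)
R(j) = √(3 + j)
V(r) = -105*√r
V(R(-11)) - J(-216) = -105*(3 - 11)^(¼) - 1*(-216) = -105*(-1)^(¼)*2^(¾) + 216 = -105*2^(¾)*√I + 216 = 216 - 105*2^(¾)*√I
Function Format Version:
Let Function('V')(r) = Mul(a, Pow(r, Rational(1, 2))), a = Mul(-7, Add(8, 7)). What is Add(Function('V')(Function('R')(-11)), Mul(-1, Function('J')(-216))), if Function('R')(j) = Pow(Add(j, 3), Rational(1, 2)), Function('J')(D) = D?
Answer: Add(216, Mul(-105, Pow(2, Rational(3, 4)), Pow(I, Rational(1, 2)))) ≈ Add(91.133, Mul(-124.87, I))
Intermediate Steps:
a = -105 (a = Mul(-7, 15) = -105)
Function('R')(j) = Pow(Add(3, j), Rational(1, 2))
Function('V')(r) = Mul(-105, Pow(r, Rational(1, 2)))
Add(Function('V')(Function('R')(-11)), Mul(-1, Function('J')(-216))) = Add(Mul(-105, Pow(Pow(Add(3, -11), Rational(1, 2)), Rational(1, 2))), Mul(-1, -216)) = Add(Mul(-105, Pow(Pow(-8, Rational(1, 2)), Rational(1, 2))), 216) = Add(Mul(-105, Pow(Mul(2, I, Pow(2, Rational(1, 2))), Rational(1, 2))), 216) = Add(Mul(-105, Mul(Pow(2, Rational(3, 4)), Pow(I, Rational(1, 2)))), 216) = Add(Mul(-105, Pow(2, Rational(3, 4)), Pow(I, Rational(1, 2))), 216) = Add(216, Mul(-105, Pow(2, Rational(3, 4)), Pow(I, Rational(1, 2))))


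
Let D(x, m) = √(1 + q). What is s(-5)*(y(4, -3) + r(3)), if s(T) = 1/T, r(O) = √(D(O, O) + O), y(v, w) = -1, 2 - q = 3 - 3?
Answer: ⅕ - √(3 + √3)/5 ≈ -0.23507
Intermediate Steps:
q = 2 (q = 2 - (3 - 3) = 2 - 1*0 = 2 + 0 = 2)
D(x, m) = √3 (D(x, m) = √(1 + 2) = √3)
r(O) = √(O + √3) (r(O) = √(√3 + O) = √(O + √3))
s(-5)*(y(4, -3) + r(3)) = (-1 + √(3 + √3))/(-5) = -(-1 + √(3 + √3))/5 = ⅕ - √(3 + √3)/5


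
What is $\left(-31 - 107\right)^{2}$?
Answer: $19044$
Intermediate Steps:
$\left(-31 - 107\right)^{2} = \left(-138\right)^{2} = 19044$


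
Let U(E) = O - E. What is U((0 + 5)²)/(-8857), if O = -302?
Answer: 327/8857 ≈ 0.036920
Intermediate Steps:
U(E) = -302 - E
U((0 + 5)²)/(-8857) = (-302 - (0 + 5)²)/(-8857) = (-302 - 1*5²)*(-1/8857) = (-302 - 1*25)*(-1/8857) = (-302 - 25)*(-1/8857) = -327*(-1/8857) = 327/8857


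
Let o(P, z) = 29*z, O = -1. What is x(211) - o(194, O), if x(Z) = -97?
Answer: -68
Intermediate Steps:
x(211) - o(194, O) = -97 - 29*(-1) = -97 - 1*(-29) = -97 + 29 = -68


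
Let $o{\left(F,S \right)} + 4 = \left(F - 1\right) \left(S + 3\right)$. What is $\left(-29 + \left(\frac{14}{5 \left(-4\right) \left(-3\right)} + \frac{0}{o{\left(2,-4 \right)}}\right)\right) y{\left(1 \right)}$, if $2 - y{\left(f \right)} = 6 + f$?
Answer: $\frac{863}{6} \approx 143.83$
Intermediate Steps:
$o{\left(F,S \right)} = -4 + \left(-1 + F\right) \left(3 + S\right)$ ($o{\left(F,S \right)} = -4 + \left(F - 1\right) \left(S + 3\right) = -4 + \left(-1 + F\right) \left(3 + S\right)$)
$y{\left(f \right)} = -4 - f$ ($y{\left(f \right)} = 2 - \left(6 + f\right) = -4 - f$)
$\left(-29 + \left(\frac{14}{5 \left(-4\right) \left(-3\right)} + \frac{0}{o{\left(2,-4 \right)}}\right)\right) y{\left(1 \right)} = \left(-29 + \left(\frac{14}{5 \left(-4\right) \left(-3\right)} + \frac{0}{-7 - -4 + 3 \cdot 2 + 2 \left(-4\right)}\right)\right) \left(-4 - 1\right) = \left(-29 + \left(\frac{14}{\left(-20\right) \left(-3\right)} + \frac{0}{-7 + 4 + 6 - 8}\right)\right) \left(-4 - 1\right) = \left(-29 + \left(\frac{14}{60} + \frac{0}{-5}\right)\right) \left(-5\right) = \left(-29 + \left(14 \cdot \frac{1}{60} + 0 \left(- \frac{1}{5}\right)\right)\right) \left(-5\right) = \left(-29 + \left(\frac{7}{30} + 0\right)\right) \left(-5\right) = \left(-29 + \frac{7}{30}\right) \left(-5\right) = \left(- \frac{863}{30}\right) \left(-5\right) = \frac{863}{6}$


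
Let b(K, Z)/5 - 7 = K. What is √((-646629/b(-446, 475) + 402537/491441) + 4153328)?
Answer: 4*√571035732609012294245/46900565 ≈ 2038.0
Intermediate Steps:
b(K, Z) = 35 + 5*K
√((-646629/b(-446, 475) + 402537/491441) + 4153328) = √((-646629/(35 + 5*(-446)) + 402537/491441) + 4153328) = √((-646629/(35 - 2230) + 402537*(1/491441)) + 4153328) = √((-646629/(-2195) + 402537/491441) + 4153328) = √((-646629*(-1/2195) + 402537/491441) + 4153328) = √((646629/2195 + 402537/491441) + 4153328) = √(318663571104/1078712995 + 4153328) = √(4480567549668464/1078712995) = 4*√571035732609012294245/46900565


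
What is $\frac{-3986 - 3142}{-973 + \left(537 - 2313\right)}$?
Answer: $\frac{7128}{2749} \approx 2.5929$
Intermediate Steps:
$\frac{-3986 - 3142}{-973 + \left(537 - 2313\right)} = - \frac{7128}{-973 - 1776} = - \frac{7128}{-2749} = \left(-7128\right) \left(- \frac{1}{2749}\right) = \frac{7128}{2749}$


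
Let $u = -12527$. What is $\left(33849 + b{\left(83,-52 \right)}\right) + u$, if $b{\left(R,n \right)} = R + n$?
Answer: $21353$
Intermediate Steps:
$\left(33849 + b{\left(83,-52 \right)}\right) + u = \left(33849 + \left(83 - 52\right)\right) - 12527 = \left(33849 + 31\right) - 12527 = 33880 - 12527 = 21353$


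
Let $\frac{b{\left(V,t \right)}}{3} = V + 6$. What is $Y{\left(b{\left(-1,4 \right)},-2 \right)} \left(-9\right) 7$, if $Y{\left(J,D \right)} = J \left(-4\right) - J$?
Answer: $4725$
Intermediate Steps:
$b{\left(V,t \right)} = 18 + 3 V$ ($b{\left(V,t \right)} = 3 \left(V + 6\right) = 3 \left(6 + V\right) = 18 + 3 V$)
$Y{\left(J,D \right)} = - 5 J$ ($Y{\left(J,D \right)} = - 4 J - J = - 5 J$)
$Y{\left(b{\left(-1,4 \right)},-2 \right)} \left(-9\right) 7 = - 5 \left(18 + 3 \left(-1\right)\right) \left(-9\right) 7 = - 5 \left(18 - 3\right) \left(-9\right) 7 = \left(-5\right) 15 \left(-9\right) 7 = \left(-75\right) \left(-9\right) 7 = 675 \cdot 7 = 4725$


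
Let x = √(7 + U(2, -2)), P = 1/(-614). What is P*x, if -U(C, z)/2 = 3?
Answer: -1/614 ≈ -0.0016287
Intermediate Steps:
U(C, z) = -6 (U(C, z) = -2*3 = -6)
P = -1/614 ≈ -0.0016287
x = 1 (x = √(7 - 6) = √1 = 1)
P*x = -1/614*1 = -1/614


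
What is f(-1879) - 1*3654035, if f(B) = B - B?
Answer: -3654035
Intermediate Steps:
f(B) = 0
f(-1879) - 1*3654035 = 0 - 1*3654035 = 0 - 3654035 = -3654035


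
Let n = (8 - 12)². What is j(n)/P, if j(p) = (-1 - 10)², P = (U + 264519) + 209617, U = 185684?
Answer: 121/659820 ≈ 0.00018338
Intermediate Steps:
P = 659820 (P = (185684 + 264519) + 209617 = 450203 + 209617 = 659820)
n = 16 (n = (-4)² = 16)
j(p) = 121 (j(p) = (-11)² = 121)
j(n)/P = 121/659820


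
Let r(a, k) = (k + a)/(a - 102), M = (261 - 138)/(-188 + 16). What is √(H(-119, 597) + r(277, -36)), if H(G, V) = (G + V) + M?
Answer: √4336725827/3010 ≈ 21.878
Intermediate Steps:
M = -123/172 (M = 123/(-172) = 123*(-1/172) = -123/172 ≈ -0.71512)
r(a, k) = (a + k)/(-102 + a)
H(G, V) = -123/172 + G + V (H(G, V) = (G + V) - 123/172 = -123/172 + G + V)
√(H(-119, 597) + r(277, -36)) = √((-123/172 - 119 + 597) + (277 - 36)/(-102 + 277)) = √(82093/172 + 241/175) = √(14407727/30100) = √4336725827/3010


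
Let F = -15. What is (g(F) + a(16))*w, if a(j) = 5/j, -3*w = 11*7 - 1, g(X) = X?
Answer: 4465/12 ≈ 372.08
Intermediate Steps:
w = -76/3 (w = -(11*7 - 1)/3 = -(77 - 1)/3 = -1/3*76 = -76/3 ≈ -25.333)
(g(F) + a(16))*w = (-15 + 5/16)*(-76/3) = -235/16*(-76/3) = 4465/12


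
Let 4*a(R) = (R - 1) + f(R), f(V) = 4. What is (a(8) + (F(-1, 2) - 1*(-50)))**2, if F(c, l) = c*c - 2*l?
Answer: 39601/16 ≈ 2475.1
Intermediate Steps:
a(R) = 3/4 + R/4 (a(R) = ((R - 1) + 4)/4 = ((-1 + R) + 4)/4 = (3 + R)/4 = 3/4 + R/4)
F(c, l) = c**2 - 2*l
(a(8) + (F(-1, 2) - 1*(-50)))**2 = ((3/4 + (1/4)*8) + (((-1)**2 - 2*2) - 1*(-50)))**2 = ((3/4 + 2) + ((1 - 4) + 50))**2 = (11/4 + (-3 + 50))**2 = (11/4 + 47)**2 = (199/4)**2 = 39601/16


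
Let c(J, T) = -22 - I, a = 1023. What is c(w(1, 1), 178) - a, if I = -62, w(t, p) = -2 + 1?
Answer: -983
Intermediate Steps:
w(t, p) = -1
c(J, T) = 40 (c(J, T) = -22 - 1*(-62) = -22 + 62 = 40)
c(w(1, 1), 178) - a = 40 - 1*1023 = 40 - 1023 = -983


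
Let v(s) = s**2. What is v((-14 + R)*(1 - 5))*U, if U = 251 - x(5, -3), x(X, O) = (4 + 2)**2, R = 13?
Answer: 3440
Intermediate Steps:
x(X, O) = 36 (x(X, O) = 6**2 = 36)
U = 215 (U = 251 - 1*36 = 251 - 36 = 215)
v((-14 + R)*(1 - 5))*U = ((-14 + 13)*(1 - 5))**2*215 = (-1*(-4))**2*215 = 4**2*215 = 16*215 = 3440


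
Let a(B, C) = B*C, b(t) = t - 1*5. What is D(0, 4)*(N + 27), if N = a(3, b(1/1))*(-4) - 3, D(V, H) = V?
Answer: 0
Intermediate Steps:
b(t) = -5 + t (b(t) = t - 5 = -5 + t)
N = 45 (N = (3*(-5 + 1/1))*(-4) - 3 = (3*(-5 + 1))*(-4) - 3 = (3*(-4))*(-4) - 3 = -12*(-4) - 3 = 48 - 3 = 45)
D(0, 4)*(N + 27) = 0*(45 + 27) = 0*72 = 0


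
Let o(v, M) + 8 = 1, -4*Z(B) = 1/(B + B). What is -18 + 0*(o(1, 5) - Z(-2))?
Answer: -18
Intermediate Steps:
Z(B) = -1/(8*B) (Z(B) = -1/(4*(B + B)) = -1/(2*B)/4 = -1/(8*B))
o(v, M) = -7 (o(v, M) = -8 + 1 = -7)
-18 + 0*(o(1, 5) - Z(-2)) = -18 + 0*(-7 - (-1)/(8*(-2))) = -18 + 0*(-7 - (-1)*(-1)/(8*2)) = -18 + 0*(-7 - 1*1/16) = -18 + 0*(-7 - 1/16) = -18 + 0*(-113/16) = -18 + 0 = -18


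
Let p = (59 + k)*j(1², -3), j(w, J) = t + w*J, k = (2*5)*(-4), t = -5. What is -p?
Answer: 152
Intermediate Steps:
k = -40 (k = 10*(-4) = -40)
j(w, J) = -5 + J*w (j(w, J) = -5 + w*J = -5 + J*w)
p = -152 (p = (59 - 40)*(-5 - 3*1²) = 19*(-5 - 3*1) = 19*(-5 - 3) = 19*(-8) = -152)
-p = -1*(-152) = 152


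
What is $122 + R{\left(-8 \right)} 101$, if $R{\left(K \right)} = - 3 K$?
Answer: $2546$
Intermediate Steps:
$122 + R{\left(-8 \right)} 101 = 122 + \left(-3\right) \left(-8\right) 101 = 122 + 24 \cdot 101 = 122 + 2424 = 2546$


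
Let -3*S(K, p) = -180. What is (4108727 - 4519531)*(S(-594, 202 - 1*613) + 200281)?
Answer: -82300884164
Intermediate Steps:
S(K, p) = 60 (S(K, p) = -⅓*(-180) = 60)
(4108727 - 4519531)*(S(-594, 202 - 1*613) + 200281) = (4108727 - 4519531)*(60 + 200281) = -410804*200341 = -82300884164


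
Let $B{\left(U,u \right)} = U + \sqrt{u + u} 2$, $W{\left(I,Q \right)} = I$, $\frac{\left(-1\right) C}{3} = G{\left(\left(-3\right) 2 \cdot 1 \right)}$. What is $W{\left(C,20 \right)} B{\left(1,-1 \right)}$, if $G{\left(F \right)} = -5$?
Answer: $15 + 30 i \sqrt{2} \approx 15.0 + 42.426 i$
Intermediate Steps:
$C = 15$ ($C = \left(-3\right) \left(-5\right) = 15$)
$B{\left(U,u \right)} = U + 2 \sqrt{2} \sqrt{u}$ ($B{\left(U,u \right)} = U + \sqrt{2 u} 2 = U + \sqrt{2} \sqrt{u} 2 = U + 2 \sqrt{2} \sqrt{u}$)
$W{\left(C,20 \right)} B{\left(1,-1 \right)} = 15 \left(1 + 2 \sqrt{2} \sqrt{-1}\right) = 15 \left(1 + 2 \sqrt{2} i\right) = 15 \left(1 + 2 i \sqrt{2}\right) = 15 + 30 i \sqrt{2}$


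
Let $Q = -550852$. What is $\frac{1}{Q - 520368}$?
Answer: $- \frac{1}{1071220} \approx -9.3352 \cdot 10^{-7}$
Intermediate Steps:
$\frac{1}{Q - 520368} = \frac{1}{-550852 - 520368} = \frac{1}{-1071220} = - \frac{1}{1071220}$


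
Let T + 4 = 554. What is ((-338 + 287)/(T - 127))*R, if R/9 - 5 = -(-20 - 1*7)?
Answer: -1632/47 ≈ -34.723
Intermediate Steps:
T = 550 (T = -4 + 554 = 550)
R = 288 (R = 45 + 9*(-(-20 - 1*7)) = 45 + 9*(-(-20 - 7)) = 45 + 9*(-1*(-27)) = 45 + 9*27 = 45 + 243 = 288)
((-338 + 287)/(T - 127))*R = ((-338 + 287)/(550 - 127))*288 = -51/423*288 = -51*1/423*288 = -17/141*288 = -1632/47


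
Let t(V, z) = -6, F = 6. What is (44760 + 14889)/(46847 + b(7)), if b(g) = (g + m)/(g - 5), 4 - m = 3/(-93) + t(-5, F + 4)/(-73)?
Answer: 134985687/106027151 ≈ 1.2731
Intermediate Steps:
m = 8939/2263 (m = 4 - (3/(-93) - 6/(-73)) = 4 - (3*(-1/93) - 6*(-1/73)) = 4 - (-1/31 + 6/73) = 4 - 1*113/2263 = 4 - 113/2263 = 8939/2263 ≈ 3.9501)
b(g) = (8939/2263 + g)/(-5 + g) (b(g) = (g + 8939/2263)/(g - 5) = (8939/2263 + g)/(-5 + g))
(44760 + 14889)/(46847 + b(7)) = (44760 + 14889)/(46847 + (8939/2263 + 7)/(-5 + 7)) = 59649/(46847 + (24780/2263)/2) = 59649/(46847 + (1/2)*(24780/2263)) = 59649/(46847 + 12390/2263) = 59649/(106027151/2263) = 59649*(2263/106027151) = 134985687/106027151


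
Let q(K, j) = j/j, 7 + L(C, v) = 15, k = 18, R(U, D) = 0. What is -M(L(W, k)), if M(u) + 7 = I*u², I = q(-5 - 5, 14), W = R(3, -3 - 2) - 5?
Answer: -57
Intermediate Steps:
W = -5 (W = 0 - 5 = -5)
L(C, v) = 8 (L(C, v) = -7 + 15 = 8)
q(K, j) = 1
I = 1
M(u) = -7 + u² (M(u) = -7 + 1*u² = -7 + u²)
-M(L(W, k)) = -(-7 + 8²) = -(-7 + 64) = -1*57 = -57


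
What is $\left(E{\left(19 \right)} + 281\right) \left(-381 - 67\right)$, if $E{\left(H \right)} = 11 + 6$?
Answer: $-133504$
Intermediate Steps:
$E{\left(H \right)} = 17$
$\left(E{\left(19 \right)} + 281\right) \left(-381 - 67\right) = \left(17 + 281\right) \left(-381 - 67\right) = 298 \left(-448\right) = -133504$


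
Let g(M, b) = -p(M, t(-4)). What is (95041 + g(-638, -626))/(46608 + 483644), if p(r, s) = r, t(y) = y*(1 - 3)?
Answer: 95679/530252 ≈ 0.18044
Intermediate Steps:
t(y) = -2*y (t(y) = y*(-2) = -2*y)
g(M, b) = -M
(95041 + g(-638, -626))/(46608 + 483644) = (95041 - 1*(-638))/(46608 + 483644) = (95041 + 638)/530252 = 95679*(1/530252) = 95679/530252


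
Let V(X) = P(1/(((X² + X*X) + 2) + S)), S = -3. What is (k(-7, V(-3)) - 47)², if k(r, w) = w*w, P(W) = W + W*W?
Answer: 15406904576569/6975757441 ≈ 2208.6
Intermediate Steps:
P(W) = W + W²
V(X) = (1 + 1/(-1 + 2*X²))/(-1 + 2*X²) (V(X) = (1 + 1/(((X² + X*X) + 2) - 3))/(((X² + X*X) + 2) - 3) = (1 + 1/(((X² + X²) + 2) - 3))/(((X² + X²) + 2) - 3) = (1 + 1/((2*X² + 2) - 3))/((2*X² + 2) - 3) = (1 + 1/((2 + 2*X²) - 3))/((2 + 2*X²) - 3) = (1 + 1/(-1 + 2*X²))/(-1 + 2*X²))
k(r, w) = w²
(k(-7, V(-3)) - 47)² = ((2*(-3)²/(-1 + 2*(-3)²)²)² - 47)² = ((2*9/(-1 + 2*9)²)² - 47)² = ((2*9/(-1 + 18)²)² - 47)² = ((2*9/17²)² - 47)² = ((2*9*(1/289))² - 47)² = ((18/289)² - 47)² = (324/83521 - 47)² = (-3925163/83521)² = 15406904576569/6975757441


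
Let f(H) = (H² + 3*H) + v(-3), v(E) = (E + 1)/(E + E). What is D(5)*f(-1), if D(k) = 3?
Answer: -5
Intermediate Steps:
v(E) = (1 + E)/(2*E) (v(E) = (1 + E)/((2*E)) = (1 + E)*(1/(2*E)) = (1 + E)/(2*E))
f(H) = ⅓ + H² + 3*H (f(H) = (H² + 3*H) + (½)*(1 - 3)/(-3) = (H² + 3*H) + (½)*(-⅓)*(-2) = (H² + 3*H) + ⅓ = ⅓ + H² + 3*H)
D(5)*f(-1) = 3*(⅓ + (-1)² + 3*(-1)) = 3*(⅓ + 1 - 3) = 3*(-5/3) = -5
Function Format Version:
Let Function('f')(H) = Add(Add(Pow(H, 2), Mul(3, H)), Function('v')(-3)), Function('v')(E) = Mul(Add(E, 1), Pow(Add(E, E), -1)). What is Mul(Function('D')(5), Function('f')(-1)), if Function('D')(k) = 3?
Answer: -5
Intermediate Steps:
Function('v')(E) = Mul(Rational(1, 2), Pow(E, -1), Add(1, E)) (Function('v')(E) = Mul(Add(1, E), Pow(Mul(2, E), -1)) = Mul(Add(1, E), Mul(Rational(1, 2), Pow(E, -1))) = Mul(Rational(1, 2), Pow(E, -1), Add(1, E)))
Function('f')(H) = Add(Rational(1, 3), Pow(H, 2), Mul(3, H)) (Function('f')(H) = Add(Add(Pow(H, 2), Mul(3, H)), Mul(Rational(1, 2), Pow(-3, -1), Add(1, -3))) = Add(Add(Pow(H, 2), Mul(3, H)), Mul(Rational(1, 2), Rational(-1, 3), -2)) = Add(Add(Pow(H, 2), Mul(3, H)), Rational(1, 3)) = Add(Rational(1, 3), Pow(H, 2), Mul(3, H)))
Mul(Function('D')(5), Function('f')(-1)) = Mul(3, Add(Rational(1, 3), Pow(-1, 2), Mul(3, -1))) = Mul(3, Add(Rational(1, 3), 1, -3)) = Mul(3, Rational(-5, 3)) = -5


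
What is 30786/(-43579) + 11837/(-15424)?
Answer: -990687887/672162496 ≈ -1.4739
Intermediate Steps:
30786/(-43579) + 11837/(-15424) = 30786*(-1/43579) + 11837*(-1/15424) = -30786/43579 - 11837/15424 = -990687887/672162496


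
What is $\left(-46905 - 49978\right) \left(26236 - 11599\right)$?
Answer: $-1418076471$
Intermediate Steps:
$\left(-46905 - 49978\right) \left(26236 - 11599\right) = \left(-96883\right) 14637 = -1418076471$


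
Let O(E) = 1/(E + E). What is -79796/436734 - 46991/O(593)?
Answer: -12169882504540/218367 ≈ -5.5731e+7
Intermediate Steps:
O(E) = 1/(2*E)
-79796/436734 - 46991/O(593) = -79796/436734 - 46991/((½)/593) = -79796*1/436734 - 46991/((½)*(1/593)) = -39898/218367 - 46991/1/1186 = -39898/218367 - 46991*1186 = -39898/218367 - 55731326 = -12169882504540/218367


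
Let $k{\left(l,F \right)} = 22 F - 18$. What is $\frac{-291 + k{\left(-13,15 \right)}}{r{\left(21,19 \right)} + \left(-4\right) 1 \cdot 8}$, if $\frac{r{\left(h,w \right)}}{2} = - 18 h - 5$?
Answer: $- \frac{1}{38} \approx -0.026316$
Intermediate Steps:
$r{\left(h,w \right)} = -10 - 36 h$ ($r{\left(h,w \right)} = 2 \left(- 18 h - 5\right) = 2 \left(-5 - 18 h\right) = -10 - 36 h$)
$k{\left(l,F \right)} = -18 + 22 F$
$\frac{-291 + k{\left(-13,15 \right)}}{r{\left(21,19 \right)} + \left(-4\right) 1 \cdot 8} = \frac{-291 + \left(-18 + 22 \cdot 15\right)}{\left(-10 - 756\right) + \left(-4\right) 1 \cdot 8} = \frac{-291 + \left(-18 + 330\right)}{\left(-10 - 756\right) - 32} = \frac{-291 + 312}{-766 - 32} = \frac{21}{-798} = 21 \left(- \frac{1}{798}\right) = - \frac{1}{38}$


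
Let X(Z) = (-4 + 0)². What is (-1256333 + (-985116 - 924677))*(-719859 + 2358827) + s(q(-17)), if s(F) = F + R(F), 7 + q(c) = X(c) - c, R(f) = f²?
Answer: -5189179197266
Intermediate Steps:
X(Z) = 16 (X(Z) = (-4)² = 16)
q(c) = 9 - c (q(c) = -7 + (16 - c) = 9 - c)
s(F) = F + F²
(-1256333 + (-985116 - 924677))*(-719859 + 2358827) + s(q(-17)) = (-1256333 + (-985116 - 924677))*(-719859 + 2358827) + (9 - 1*(-17))*(1 + (9 - 1*(-17))) = (-1256333 - 1909793)*1638968 + (9 + 17)*(1 + (9 + 17)) = -3166126*1638968 + 26*(1 + 26) = -5189179197968 + 26*27 = -5189179197968 + 702 = -5189179197266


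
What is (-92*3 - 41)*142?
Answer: -45014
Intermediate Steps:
(-92*3 - 41)*142 = (-276 - 41)*142 = -317*142 = -45014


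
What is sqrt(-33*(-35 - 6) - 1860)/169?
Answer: I*sqrt(3)/13 ≈ 0.13323*I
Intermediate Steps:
sqrt(-33*(-35 - 6) - 1860)/169 = sqrt(-33*(-41) - 1860)*(1/169) = sqrt(1353 - 1860)*(1/169) = sqrt(-507)*(1/169) = (13*I*sqrt(3))*(1/169) = I*sqrt(3)/13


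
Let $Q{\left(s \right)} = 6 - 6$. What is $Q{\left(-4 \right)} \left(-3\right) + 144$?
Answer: $144$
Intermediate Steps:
$Q{\left(s \right)} = 0$
$Q{\left(-4 \right)} \left(-3\right) + 144 = 0 \left(-3\right) + 144 = 0 + 144 = 144$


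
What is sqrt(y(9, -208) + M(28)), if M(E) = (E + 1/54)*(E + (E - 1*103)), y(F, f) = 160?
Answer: I*sqrt(374826)/18 ≈ 34.013*I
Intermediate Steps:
M(E) = (-103 + 2*E)*(1/54 + E) (M(E) = (E + 1/54)*(E + (E - 103)) = (1/54 + E)*(E + (-103 + E)) = (1/54 + E)*(-103 + 2*E) = (-103 + 2*E)*(1/54 + E))
sqrt(y(9, -208) + M(28)) = sqrt(160 + (-103/54 + 2*28**2 - 2780/27*28)) = sqrt(160 + (-103/54 + 2*784 - 77840/27)) = sqrt(160 + (-103/54 + 1568 - 77840/27)) = sqrt(160 - 71111/54) = sqrt(-62471/54) = I*sqrt(374826)/18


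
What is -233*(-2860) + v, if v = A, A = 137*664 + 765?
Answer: 758113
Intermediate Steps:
A = 91733 (A = 90968 + 765 = 91733)
v = 91733
-233*(-2860) + v = -233*(-2860) + 91733 = 666380 + 91733 = 758113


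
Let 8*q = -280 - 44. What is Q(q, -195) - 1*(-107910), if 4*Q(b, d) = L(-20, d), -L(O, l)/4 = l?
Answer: 108105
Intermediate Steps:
q = -81/2 (q = (-280 - 44)/8 = (⅛)*(-324) = -81/2 ≈ -40.500)
L(O, l) = -4*l
Q(b, d) = -d (Q(b, d) = (-4*d)/4 = -d)
Q(q, -195) - 1*(-107910) = -1*(-195) - 1*(-107910) = 195 + 107910 = 108105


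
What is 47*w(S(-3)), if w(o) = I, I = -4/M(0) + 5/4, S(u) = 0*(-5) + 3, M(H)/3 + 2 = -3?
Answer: 4277/60 ≈ 71.283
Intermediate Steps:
M(H) = -15 (M(H) = -6 + 3*(-3) = -6 - 9 = -15)
S(u) = 3 (S(u) = 0 + 3 = 3)
I = 91/60 (I = -4/(-15) + 5/4 = -4*(-1/15) + 5*(¼) = 4/15 + 5/4 = 91/60 ≈ 1.5167)
w(o) = 91/60
47*w(S(-3)) = 47*(91/60) = 4277/60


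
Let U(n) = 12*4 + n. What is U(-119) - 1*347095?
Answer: -347166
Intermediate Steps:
U(n) = 48 + n
U(-119) - 1*347095 = (48 - 119) - 1*347095 = -71 - 347095 = -347166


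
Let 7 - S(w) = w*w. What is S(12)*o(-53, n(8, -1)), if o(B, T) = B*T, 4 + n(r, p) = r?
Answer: 29044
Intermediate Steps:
n(r, p) = -4 + r
S(w) = 7 - w² (S(w) = 7 - w*w = 7 - w²)
S(12)*o(-53, n(8, -1)) = (7 - 1*12²)*(-53*(-4 + 8)) = (7 - 1*144)*(-53*4) = (7 - 144)*(-212) = -137*(-212) = 29044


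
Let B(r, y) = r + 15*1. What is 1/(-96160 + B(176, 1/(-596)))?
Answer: -1/95969 ≈ -1.0420e-5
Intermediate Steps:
B(r, y) = 15 + r (B(r, y) = r + 15 = 15 + r)
1/(-96160 + B(176, 1/(-596))) = 1/(-96160 + (15 + 176)) = 1/(-96160 + 191) = 1/(-95969) = -1/95969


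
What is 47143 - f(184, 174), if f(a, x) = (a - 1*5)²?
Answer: 15102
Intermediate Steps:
f(a, x) = (-5 + a)² (f(a, x) = (a - 5)² = (-5 + a)²)
47143 - f(184, 174) = 47143 - (-5 + 184)² = 47143 - 1*179² = 47143 - 1*32041 = 47143 - 32041 = 15102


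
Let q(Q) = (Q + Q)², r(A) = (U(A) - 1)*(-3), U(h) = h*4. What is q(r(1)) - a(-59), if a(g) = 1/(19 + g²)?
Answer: 1133999/3500 ≈ 324.00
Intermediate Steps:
U(h) = 4*h
r(A) = 3 - 12*A (r(A) = (4*A - 1)*(-3) = (-1 + 4*A)*(-3) = 3 - 12*A)
q(Q) = 4*Q² (q(Q) = (2*Q)² = 4*Q²)
q(r(1)) - a(-59) = 4*(3 - 12*1)² - 1/(19 + (-59)²) = 4*(3 - 12)² - 1/(19 + 3481) = 4*(-9)² - 1/3500 = 4*81 - 1*1/3500 = 324 - 1/3500 = 1133999/3500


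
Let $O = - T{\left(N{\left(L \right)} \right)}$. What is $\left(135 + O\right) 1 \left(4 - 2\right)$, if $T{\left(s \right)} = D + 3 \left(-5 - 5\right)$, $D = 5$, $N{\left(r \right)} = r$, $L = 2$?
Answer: $320$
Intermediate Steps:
$T{\left(s \right)} = -25$ ($T{\left(s \right)} = 5 + 3 \left(-5 - 5\right) = 5 + 3 \left(-10\right) = 5 - 30 = -25$)
$O = 25$ ($O = \left(-1\right) \left(-25\right) = 25$)
$\left(135 + O\right) 1 \left(4 - 2\right) = \left(135 + 25\right) 1 \left(4 - 2\right) = 160 \cdot 1 \cdot 2 = 160 \cdot 2 = 320$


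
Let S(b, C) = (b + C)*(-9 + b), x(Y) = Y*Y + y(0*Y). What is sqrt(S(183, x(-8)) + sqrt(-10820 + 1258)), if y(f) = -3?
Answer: sqrt(42456 + I*sqrt(9562)) ≈ 206.05 + 0.237*I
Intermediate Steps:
x(Y) = -3 + Y**2 (x(Y) = Y*Y - 3 = Y**2 - 3 = -3 + Y**2)
S(b, C) = (-9 + b)*(C + b) (S(b, C) = (C + b)*(-9 + b) = (-9 + b)*(C + b))
sqrt(S(183, x(-8)) + sqrt(-10820 + 1258)) = sqrt((183**2 - 9*(-3 + (-8)**2) - 9*183 + (-3 + (-8)**2)*183) + sqrt(-10820 + 1258)) = sqrt((33489 - 9*(-3 + 64) - 1647 + (-3 + 64)*183) + sqrt(-9562)) = sqrt((33489 - 9*61 - 1647 + 61*183) + I*sqrt(9562)) = sqrt((33489 - 549 - 1647 + 11163) + I*sqrt(9562)) = sqrt(42456 + I*sqrt(9562))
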